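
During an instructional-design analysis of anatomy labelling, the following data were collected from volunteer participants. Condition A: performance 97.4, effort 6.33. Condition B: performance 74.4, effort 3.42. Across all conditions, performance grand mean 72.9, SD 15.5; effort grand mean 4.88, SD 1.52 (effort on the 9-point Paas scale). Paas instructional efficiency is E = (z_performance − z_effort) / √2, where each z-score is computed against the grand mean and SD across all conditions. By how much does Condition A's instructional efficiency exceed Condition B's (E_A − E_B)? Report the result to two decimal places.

-0.30

Condition A: z_P = (97.4 − 72.9)/15.5 = 1.5806; z_E = (6.33 − 4.88)/1.52 = 0.9539; E_A = (1.5806 − 0.9539)/√2 = 0.4431.
Condition B: z_P = (74.4 − 72.9)/15.5 = 0.0968; z_E = (3.42 − 4.88)/1.52 = -0.9605; E_B = (0.0968 − (-0.9605))/√2 = 0.7476.
E_A − E_B = 0.4431 − 0.7476 = -0.3045 ≈ -0.30.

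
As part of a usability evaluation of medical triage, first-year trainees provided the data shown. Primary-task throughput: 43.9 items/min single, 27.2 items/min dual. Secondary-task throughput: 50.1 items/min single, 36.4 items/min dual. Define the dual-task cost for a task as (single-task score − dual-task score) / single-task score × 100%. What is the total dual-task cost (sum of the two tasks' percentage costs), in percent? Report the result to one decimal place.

65.4

Primary cost = (43.9 − 27.2) / 43.9 × 100% = 38.0410%.
Secondary cost = (50.1 − 36.4) / 50.1 × 100% = 27.3453%.
Total = 38.0410% + 27.3453% = 65.3863% ≈ 65.4%.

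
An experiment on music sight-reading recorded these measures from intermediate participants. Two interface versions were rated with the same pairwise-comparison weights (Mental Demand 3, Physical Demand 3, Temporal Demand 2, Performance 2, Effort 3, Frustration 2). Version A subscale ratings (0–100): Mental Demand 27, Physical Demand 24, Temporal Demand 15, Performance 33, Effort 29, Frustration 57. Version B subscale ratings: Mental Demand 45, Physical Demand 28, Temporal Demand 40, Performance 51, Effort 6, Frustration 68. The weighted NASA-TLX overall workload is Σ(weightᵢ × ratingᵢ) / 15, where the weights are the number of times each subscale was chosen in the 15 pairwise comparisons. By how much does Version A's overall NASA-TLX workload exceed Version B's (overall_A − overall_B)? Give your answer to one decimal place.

-7.0

Version A weighted sum = 3·27 + 3·24 + 2·15 + 2·33 + 3·29 + 2·57 = 81 + 72 + 30 + 66 + 87 + 114 = 450; overall_A = 450/15 = 30.0000.
Version B weighted sum = 3·45 + 3·28 + 2·40 + 2·51 + 3·6 + 2·68 = 135 + 84 + 80 + 102 + 18 + 136 = 555; overall_B = 555/15 = 37.0000.
Difference = 30.0000 − 37.0000 = -7.0000 ≈ -7.0.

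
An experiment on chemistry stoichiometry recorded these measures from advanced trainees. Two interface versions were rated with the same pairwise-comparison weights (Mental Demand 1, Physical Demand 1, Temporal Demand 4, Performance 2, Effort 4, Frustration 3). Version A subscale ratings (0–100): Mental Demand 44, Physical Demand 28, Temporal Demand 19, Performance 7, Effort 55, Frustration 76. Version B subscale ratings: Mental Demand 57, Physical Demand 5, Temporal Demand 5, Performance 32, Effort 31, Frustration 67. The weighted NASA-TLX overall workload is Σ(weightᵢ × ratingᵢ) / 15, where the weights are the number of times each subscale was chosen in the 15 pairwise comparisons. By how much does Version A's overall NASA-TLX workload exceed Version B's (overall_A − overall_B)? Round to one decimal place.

Version A weighted sum = 1·44 + 1·28 + 4·19 + 2·7 + 4·55 + 3·76 = 44 + 28 + 76 + 14 + 220 + 228 = 610; overall_A = 610/15 = 40.6667.
Version B weighted sum = 1·57 + 1·5 + 4·5 + 2·32 + 4·31 + 3·67 = 57 + 5 + 20 + 64 + 124 + 201 = 471; overall_B = 471/15 = 31.4000.
Difference = 40.6667 − 31.4000 = 9.2667 ≈ 9.3.

9.3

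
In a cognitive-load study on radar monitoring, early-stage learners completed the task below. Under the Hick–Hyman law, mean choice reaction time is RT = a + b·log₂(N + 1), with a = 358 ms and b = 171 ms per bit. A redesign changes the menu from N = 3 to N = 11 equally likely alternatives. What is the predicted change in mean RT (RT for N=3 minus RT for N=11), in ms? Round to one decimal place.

RT(3) = 358 + 171·log₂(4) = 358 + 171·2.0000 = 700.0000 ms.
RT(11) = 358 + 171·log₂(12) = 358 + 171·3.5850 = 971.0350 ms.
Difference = 700.0000 − 971.0350 = -271.0350 ≈ -271.0 ms.

-271.0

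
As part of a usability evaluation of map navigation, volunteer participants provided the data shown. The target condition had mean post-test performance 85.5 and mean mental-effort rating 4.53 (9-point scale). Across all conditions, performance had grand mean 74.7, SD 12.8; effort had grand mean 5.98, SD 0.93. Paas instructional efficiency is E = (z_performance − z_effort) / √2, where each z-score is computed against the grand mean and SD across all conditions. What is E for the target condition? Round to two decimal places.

1.70

z_performance = (85.5 − 74.7) / 12.8 = 10.8000 / 12.8 = 0.8437.
z_effort = (4.53 − 5.98) / 0.93 = -1.4500 / 0.93 = -1.5591.
z_P − z_E = 0.8437 − (-1.5591) = 2.4028.
E = 2.4028 / √2 = 2.4028 / 1.41421 = 1.6990 ≈ 1.70.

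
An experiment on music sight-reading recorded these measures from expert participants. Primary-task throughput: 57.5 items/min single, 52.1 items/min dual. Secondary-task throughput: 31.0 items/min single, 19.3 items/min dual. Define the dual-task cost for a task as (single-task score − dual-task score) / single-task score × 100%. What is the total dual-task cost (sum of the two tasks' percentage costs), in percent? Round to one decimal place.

47.1

Primary cost = (57.5 − 52.1) / 57.5 × 100% = 9.3913%.
Secondary cost = (31.0 − 19.3) / 31.0 × 100% = 37.7419%.
Total = 9.3913% + 37.7419% = 47.1332% ≈ 47.1%.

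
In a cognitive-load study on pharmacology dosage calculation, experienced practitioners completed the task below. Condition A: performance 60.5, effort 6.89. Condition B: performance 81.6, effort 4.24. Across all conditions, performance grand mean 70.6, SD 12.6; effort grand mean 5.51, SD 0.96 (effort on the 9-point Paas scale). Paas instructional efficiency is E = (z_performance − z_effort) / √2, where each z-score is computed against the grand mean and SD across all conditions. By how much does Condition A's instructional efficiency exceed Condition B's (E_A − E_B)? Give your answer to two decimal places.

Condition A: z_P = (60.5 − 70.6)/12.6 = -0.8016; z_E = (6.89 − 5.51)/0.96 = 1.4375; E_A = (-0.8016 − 1.4375)/√2 = -1.5833.
Condition B: z_P = (81.6 − 70.6)/12.6 = 0.8730; z_E = (4.24 − 5.51)/0.96 = -1.3229; E_B = (0.8730 − (-1.3229))/√2 = 1.5527.
E_A − E_B = -1.5833 − 1.5527 = -3.1360 ≈ -3.14.

-3.14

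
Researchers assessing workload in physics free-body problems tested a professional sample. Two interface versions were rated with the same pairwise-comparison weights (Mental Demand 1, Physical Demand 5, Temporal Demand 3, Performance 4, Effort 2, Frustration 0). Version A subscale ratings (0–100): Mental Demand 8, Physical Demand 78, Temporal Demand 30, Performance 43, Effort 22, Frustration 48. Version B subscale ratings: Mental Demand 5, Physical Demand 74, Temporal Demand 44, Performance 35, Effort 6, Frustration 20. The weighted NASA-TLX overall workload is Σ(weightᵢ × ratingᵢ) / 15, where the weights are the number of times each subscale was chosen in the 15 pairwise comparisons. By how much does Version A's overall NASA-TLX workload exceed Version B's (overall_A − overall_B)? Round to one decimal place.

3.0

Version A weighted sum = 1·8 + 5·78 + 3·30 + 4·43 + 2·22 + 0·48 = 8 + 390 + 90 + 172 + 44 + 0 = 704; overall_A = 704/15 = 46.9333.
Version B weighted sum = 1·5 + 5·74 + 3·44 + 4·35 + 2·6 + 0·20 = 5 + 370 + 132 + 140 + 12 + 0 = 659; overall_B = 659/15 = 43.9333.
Difference = 46.9333 − 43.9333 = 3.0000 ≈ 3.0.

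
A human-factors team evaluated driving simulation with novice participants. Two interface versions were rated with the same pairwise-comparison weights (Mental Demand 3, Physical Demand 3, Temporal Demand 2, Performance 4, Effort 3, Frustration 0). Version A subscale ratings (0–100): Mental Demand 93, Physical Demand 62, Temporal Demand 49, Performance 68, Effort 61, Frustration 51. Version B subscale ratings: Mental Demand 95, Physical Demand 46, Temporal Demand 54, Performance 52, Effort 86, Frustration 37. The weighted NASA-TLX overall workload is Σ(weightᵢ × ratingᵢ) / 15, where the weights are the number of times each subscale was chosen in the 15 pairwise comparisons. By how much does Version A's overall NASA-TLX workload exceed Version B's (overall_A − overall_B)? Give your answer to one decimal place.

1.4

Version A weighted sum = 3·93 + 3·62 + 2·49 + 4·68 + 3·61 + 0·51 = 279 + 186 + 98 + 272 + 183 + 0 = 1018; overall_A = 1018/15 = 67.8667.
Version B weighted sum = 3·95 + 3·46 + 2·54 + 4·52 + 3·86 + 0·37 = 285 + 138 + 108 + 208 + 258 + 0 = 997; overall_B = 997/15 = 66.4667.
Difference = 67.8667 − 66.4667 = 1.4000 ≈ 1.4.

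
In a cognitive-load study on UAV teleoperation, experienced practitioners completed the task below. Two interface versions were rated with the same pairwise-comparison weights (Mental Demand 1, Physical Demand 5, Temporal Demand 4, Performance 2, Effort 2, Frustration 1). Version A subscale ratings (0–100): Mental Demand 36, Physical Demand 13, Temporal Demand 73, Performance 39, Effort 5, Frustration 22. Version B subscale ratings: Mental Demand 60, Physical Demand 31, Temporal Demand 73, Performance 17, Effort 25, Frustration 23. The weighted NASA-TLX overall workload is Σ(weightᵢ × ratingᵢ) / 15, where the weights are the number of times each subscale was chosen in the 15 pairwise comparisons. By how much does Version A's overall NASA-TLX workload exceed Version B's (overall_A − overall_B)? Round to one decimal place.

Version A weighted sum = 1·36 + 5·13 + 4·73 + 2·39 + 2·5 + 1·22 = 36 + 65 + 292 + 78 + 10 + 22 = 503; overall_A = 503/15 = 33.5333.
Version B weighted sum = 1·60 + 5·31 + 4·73 + 2·17 + 2·25 + 1·23 = 60 + 155 + 292 + 34 + 50 + 23 = 614; overall_B = 614/15 = 40.9333.
Difference = 33.5333 − 40.9333 = -7.4000 ≈ -7.4.

-7.4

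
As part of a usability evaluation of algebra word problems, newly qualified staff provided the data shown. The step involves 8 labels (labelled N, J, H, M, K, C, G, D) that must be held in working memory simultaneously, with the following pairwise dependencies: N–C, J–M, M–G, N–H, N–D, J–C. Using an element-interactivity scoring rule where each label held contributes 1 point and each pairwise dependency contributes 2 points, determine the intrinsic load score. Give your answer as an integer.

20

Count of labels held simultaneously: 8.
Count of pairwise dependencies listed: 6.
Element contribution: 8 × 1 = 8.
Interaction contribution: 6 × 2 = 12.
Intrinsic load = 8 + 12 = 20.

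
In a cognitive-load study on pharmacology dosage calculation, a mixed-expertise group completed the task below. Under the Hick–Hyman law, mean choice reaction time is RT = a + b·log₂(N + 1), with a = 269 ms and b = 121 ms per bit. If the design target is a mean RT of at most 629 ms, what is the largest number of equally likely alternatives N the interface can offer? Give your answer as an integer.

Set 269 + 121·log₂(N + 1) ≤ 629.
log₂(N + 1) ≤ (629 − 269) / 121 = 2.9752.
N + 1 ≤ 2^2.9752 = 7.8637.
N ≤ 6.8637, so the largest integer N is 6.

6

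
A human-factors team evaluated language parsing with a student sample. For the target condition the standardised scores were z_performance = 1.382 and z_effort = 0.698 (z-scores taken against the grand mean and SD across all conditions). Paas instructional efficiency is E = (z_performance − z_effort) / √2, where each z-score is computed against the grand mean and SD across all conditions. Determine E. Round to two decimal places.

0.48

z_P − z_E = 1.382 − 0.698 = 0.6840.
E = 0.6840 / √2 = 0.6840 / 1.41421 = 0.4837 ≈ 0.48.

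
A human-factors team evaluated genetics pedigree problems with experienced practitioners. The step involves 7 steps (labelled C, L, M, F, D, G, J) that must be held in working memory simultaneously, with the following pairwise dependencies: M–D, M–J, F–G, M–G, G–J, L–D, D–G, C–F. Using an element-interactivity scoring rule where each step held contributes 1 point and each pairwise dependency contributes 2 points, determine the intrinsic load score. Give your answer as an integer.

Count of steps held simultaneously: 7.
Count of pairwise dependencies listed: 8.
Element contribution: 7 × 1 = 7.
Interaction contribution: 8 × 2 = 16.
Intrinsic load = 7 + 16 = 23.

23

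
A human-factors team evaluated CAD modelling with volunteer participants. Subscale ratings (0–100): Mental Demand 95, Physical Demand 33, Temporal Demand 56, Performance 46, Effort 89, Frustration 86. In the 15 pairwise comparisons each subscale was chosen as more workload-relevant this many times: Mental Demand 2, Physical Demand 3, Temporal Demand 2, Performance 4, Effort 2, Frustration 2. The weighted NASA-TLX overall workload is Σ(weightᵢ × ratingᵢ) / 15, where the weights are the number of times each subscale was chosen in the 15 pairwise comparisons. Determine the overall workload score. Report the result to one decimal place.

The tallies are the weights (they sum to 15).
Weighted sum = 2·95 + 3·33 + 2·56 + 4·46 + 2·89 + 2·86
            = 190 + 99 + 112 + 184 + 178 + 172 = 935.
Overall workload = 935 / 15 = 62.3333 ≈ 62.3.

62.3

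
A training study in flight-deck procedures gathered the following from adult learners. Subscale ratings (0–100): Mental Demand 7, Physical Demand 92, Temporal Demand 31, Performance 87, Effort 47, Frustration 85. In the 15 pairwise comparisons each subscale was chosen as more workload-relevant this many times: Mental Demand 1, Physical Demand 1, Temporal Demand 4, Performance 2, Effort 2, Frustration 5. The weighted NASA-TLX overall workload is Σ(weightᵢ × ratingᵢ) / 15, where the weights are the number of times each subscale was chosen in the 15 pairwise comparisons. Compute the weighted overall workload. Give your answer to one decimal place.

61.1

The tallies are the weights (they sum to 15).
Weighted sum = 1·7 + 1·92 + 4·31 + 2·87 + 2·47 + 5·85
            = 7 + 92 + 124 + 174 + 94 + 425 = 916.
Overall workload = 916 / 15 = 61.0667 ≈ 61.1.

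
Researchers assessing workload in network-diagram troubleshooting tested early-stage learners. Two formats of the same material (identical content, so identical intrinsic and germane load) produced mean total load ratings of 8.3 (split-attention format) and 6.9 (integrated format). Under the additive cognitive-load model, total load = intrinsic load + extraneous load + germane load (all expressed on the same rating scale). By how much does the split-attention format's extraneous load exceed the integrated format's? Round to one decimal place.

1.4

Intrinsic and germane load are equal across formats, so the difference in total load equals the difference in extraneous load.
Extraneous-load difference = 8.3 − 6.9 = 1.4.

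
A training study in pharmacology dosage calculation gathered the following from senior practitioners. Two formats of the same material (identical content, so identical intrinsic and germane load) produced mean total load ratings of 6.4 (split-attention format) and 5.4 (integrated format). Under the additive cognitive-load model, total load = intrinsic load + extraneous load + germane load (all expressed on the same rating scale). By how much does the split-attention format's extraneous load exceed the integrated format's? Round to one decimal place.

Intrinsic and germane load are equal across formats, so the difference in total load equals the difference in extraneous load.
Extraneous-load difference = 6.4 − 5.4 = 1.0.

1.0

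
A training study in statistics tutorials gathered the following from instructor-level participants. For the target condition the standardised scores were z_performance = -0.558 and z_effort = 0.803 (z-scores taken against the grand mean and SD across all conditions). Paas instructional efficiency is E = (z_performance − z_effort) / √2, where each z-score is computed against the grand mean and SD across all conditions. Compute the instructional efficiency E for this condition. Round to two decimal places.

-0.96

z_P − z_E = -0.558 − 0.803 = -1.3610.
E = -1.3610 / √2 = -1.3610 / 1.41421 = -0.9624 ≈ -0.96.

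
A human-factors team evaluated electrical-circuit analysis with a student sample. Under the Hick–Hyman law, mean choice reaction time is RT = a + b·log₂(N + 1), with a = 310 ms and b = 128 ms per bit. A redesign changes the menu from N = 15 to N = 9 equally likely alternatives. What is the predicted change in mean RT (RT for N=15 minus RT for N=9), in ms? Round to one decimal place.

RT(15) = 310 + 128·log₂(16) = 310 + 128·4.0000 = 822.0000 ms.
RT(9) = 310 + 128·log₂(10) = 310 + 128·3.3219 = 735.2032 ms.
Difference = 822.0000 − 735.2032 = 86.7968 ≈ 86.8 ms.

86.8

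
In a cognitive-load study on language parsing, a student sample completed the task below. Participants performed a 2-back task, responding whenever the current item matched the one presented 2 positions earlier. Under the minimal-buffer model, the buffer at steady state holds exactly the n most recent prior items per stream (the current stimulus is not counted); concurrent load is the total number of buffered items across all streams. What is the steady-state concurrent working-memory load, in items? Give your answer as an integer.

The buffer holds the 2 most recent prior items.
Steady-state concurrent load = 2 items.

2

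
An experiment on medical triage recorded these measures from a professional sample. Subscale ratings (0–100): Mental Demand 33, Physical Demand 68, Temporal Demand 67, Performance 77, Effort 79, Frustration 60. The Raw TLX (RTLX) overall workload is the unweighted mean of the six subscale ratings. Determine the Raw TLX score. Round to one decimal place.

64.0

Sum of ratings = 33 + 68 + 67 + 77 + 79 + 60 = 384.
RTLX = 384 / 6 = 64.0000 ≈ 64.0.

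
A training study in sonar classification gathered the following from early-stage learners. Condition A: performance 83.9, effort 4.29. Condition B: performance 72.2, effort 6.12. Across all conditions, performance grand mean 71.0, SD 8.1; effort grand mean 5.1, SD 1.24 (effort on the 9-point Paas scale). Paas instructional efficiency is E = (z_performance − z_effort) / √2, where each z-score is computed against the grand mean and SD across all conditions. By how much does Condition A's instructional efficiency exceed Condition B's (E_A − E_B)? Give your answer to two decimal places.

Condition A: z_P = (83.9 − 71.0)/8.1 = 1.5926; z_E = (4.29 − 5.1)/1.24 = -0.6532; E_A = (1.5926 − (-0.6532))/√2 = 1.5880.
Condition B: z_P = (72.2 − 71.0)/8.1 = 0.1481; z_E = (6.12 − 5.1)/1.24 = 0.8226; E_B = (0.1481 − 0.8226)/√2 = -0.4769.
E_A − E_B = 1.5880 − (-0.4769) = 2.0649 ≈ 2.06.

2.06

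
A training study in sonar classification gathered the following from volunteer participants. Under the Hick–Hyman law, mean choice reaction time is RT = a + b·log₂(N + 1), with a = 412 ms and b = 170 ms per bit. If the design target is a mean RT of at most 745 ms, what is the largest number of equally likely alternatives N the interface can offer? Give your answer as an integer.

Set 412 + 170·log₂(N + 1) ≤ 745.
log₂(N + 1) ≤ (745 − 412) / 170 = 1.9588.
N + 1 ≤ 2^1.9588 = 3.8874.
N ≤ 2.8874, so the largest integer N is 2.

2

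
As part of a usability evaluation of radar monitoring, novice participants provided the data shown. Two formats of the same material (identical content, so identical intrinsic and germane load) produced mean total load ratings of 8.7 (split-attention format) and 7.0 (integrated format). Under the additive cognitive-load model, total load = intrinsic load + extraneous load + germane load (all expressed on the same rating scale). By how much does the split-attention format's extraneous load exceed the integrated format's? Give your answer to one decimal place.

1.7

Intrinsic and germane load are equal across formats, so the difference in total load equals the difference in extraneous load.
Extraneous-load difference = 8.7 − 7.0 = 1.7.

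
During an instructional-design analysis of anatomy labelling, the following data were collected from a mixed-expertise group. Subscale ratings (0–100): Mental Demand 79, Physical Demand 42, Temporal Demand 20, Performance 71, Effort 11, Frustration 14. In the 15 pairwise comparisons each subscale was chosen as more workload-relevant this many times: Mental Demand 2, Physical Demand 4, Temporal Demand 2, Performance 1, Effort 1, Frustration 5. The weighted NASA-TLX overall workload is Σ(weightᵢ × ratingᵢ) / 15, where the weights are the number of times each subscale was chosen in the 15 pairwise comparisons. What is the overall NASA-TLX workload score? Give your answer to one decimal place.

The tallies are the weights (they sum to 15).
Weighted sum = 2·79 + 4·42 + 2·20 + 1·71 + 1·11 + 5·14
            = 158 + 168 + 40 + 71 + 11 + 70 = 518.
Overall workload = 518 / 15 = 34.5333 ≈ 34.5.

34.5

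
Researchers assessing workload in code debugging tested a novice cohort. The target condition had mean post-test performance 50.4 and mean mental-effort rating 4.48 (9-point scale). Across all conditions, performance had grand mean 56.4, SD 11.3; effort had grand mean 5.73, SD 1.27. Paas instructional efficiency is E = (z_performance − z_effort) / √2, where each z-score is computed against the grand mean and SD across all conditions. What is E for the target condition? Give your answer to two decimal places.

0.32

z_performance = (50.4 − 56.4) / 11.3 = -6.0000 / 11.3 = -0.5310.
z_effort = (4.48 − 5.73) / 1.27 = -1.2500 / 1.27 = -0.9843.
z_P − z_E = -0.5310 − (-0.9843) = 0.4533.
E = 0.4533 / √2 = 0.4533 / 1.41421 = 0.3205 ≈ 0.32.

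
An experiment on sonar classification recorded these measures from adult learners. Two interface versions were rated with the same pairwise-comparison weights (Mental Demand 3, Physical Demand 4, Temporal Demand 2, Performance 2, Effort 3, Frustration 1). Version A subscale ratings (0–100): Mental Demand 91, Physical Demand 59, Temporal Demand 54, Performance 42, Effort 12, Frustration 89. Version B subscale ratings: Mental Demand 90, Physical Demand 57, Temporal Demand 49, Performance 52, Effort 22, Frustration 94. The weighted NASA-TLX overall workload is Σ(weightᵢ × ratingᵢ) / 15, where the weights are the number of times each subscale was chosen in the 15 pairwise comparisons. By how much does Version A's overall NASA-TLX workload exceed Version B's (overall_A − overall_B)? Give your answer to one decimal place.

Version A weighted sum = 3·91 + 4·59 + 2·54 + 2·42 + 3·12 + 1·89 = 273 + 236 + 108 + 84 + 36 + 89 = 826; overall_A = 826/15 = 55.0667.
Version B weighted sum = 3·90 + 4·57 + 2·49 + 2·52 + 3·22 + 1·94 = 270 + 228 + 98 + 104 + 66 + 94 = 860; overall_B = 860/15 = 57.3333.
Difference = 55.0667 − 57.3333 = -2.2666 ≈ -2.3.

-2.3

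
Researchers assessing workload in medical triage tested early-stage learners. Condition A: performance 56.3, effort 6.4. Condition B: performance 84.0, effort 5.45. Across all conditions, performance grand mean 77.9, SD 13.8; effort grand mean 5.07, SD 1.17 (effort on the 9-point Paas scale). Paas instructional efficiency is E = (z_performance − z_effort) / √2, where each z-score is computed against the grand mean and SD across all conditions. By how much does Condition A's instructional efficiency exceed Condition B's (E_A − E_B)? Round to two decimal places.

Condition A: z_P = (56.3 − 77.9)/13.8 = -1.5652; z_E = (6.4 − 5.07)/1.17 = 1.1368; E_A = (-1.5652 − 1.1368)/√2 = -1.9106.
Condition B: z_P = (84.0 − 77.9)/13.8 = 0.4420; z_E = (5.45 − 5.07)/1.17 = 0.3248; E_B = (0.4420 − 0.3248)/√2 = 0.0829.
E_A − E_B = -1.9106 − 0.0829 = -1.9935 ≈ -1.99.

-1.99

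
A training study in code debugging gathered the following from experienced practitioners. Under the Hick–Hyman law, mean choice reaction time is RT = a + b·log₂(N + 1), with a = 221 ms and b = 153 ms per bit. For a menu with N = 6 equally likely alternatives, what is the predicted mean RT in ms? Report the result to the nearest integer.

651

log₂(6 + 1) = log₂(7) = 2.8074.
RT = 221 + 153 × 2.8074 = 221 + 429.5322 = 650.5322 ms.
≈ 651 ms.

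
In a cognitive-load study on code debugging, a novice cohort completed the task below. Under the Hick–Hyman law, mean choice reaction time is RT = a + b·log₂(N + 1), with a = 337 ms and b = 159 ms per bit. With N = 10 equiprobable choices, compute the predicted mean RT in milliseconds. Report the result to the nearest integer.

log₂(10 + 1) = log₂(11) = 3.4594.
RT = 337 + 159 × 3.4594 = 337 + 550.0446 = 887.0446 ms.
≈ 887 ms.

887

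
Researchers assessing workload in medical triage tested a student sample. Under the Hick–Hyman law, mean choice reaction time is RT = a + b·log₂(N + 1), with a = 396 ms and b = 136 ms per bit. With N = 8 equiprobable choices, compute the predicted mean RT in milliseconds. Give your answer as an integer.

log₂(8 + 1) = log₂(9) = 3.1699.
RT = 396 + 136 × 3.1699 = 396 + 431.1064 = 827.1064 ms.
≈ 827 ms.

827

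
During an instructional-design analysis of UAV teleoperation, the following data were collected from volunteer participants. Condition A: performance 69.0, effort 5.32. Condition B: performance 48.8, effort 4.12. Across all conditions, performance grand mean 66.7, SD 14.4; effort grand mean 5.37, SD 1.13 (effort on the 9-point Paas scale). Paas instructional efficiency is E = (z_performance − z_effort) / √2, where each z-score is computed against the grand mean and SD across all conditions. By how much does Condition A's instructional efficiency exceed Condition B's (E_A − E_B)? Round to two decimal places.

Condition A: z_P = (69.0 − 66.7)/14.4 = 0.1597; z_E = (5.32 − 5.37)/1.13 = -0.0442; E_A = (0.1597 − (-0.0442))/√2 = 0.1442.
Condition B: z_P = (48.8 − 66.7)/14.4 = -1.2431; z_E = (4.12 − 5.37)/1.13 = -1.1062; E_B = (-1.2431 − (-1.1062))/√2 = -0.0968.
E_A − E_B = 0.1442 − (-0.0968) = 0.2410 ≈ 0.24.

0.24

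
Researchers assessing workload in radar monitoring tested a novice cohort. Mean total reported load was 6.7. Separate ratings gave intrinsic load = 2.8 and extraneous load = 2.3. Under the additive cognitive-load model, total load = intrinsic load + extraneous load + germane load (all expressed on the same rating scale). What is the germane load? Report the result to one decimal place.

1.6

germane load = total − intrinsic − extraneous
             = 6.7 − 2.8 − 2.3 = 1.6.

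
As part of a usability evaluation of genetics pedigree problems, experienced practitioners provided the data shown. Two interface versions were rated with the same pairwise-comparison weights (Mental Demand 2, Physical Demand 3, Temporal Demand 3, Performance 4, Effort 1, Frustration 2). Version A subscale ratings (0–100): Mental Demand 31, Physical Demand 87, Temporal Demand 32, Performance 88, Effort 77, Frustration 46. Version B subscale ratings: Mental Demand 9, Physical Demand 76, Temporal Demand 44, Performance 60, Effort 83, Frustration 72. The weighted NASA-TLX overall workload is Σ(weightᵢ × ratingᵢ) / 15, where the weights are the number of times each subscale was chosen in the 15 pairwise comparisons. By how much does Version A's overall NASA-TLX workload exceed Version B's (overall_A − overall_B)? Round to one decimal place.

6.3

Version A weighted sum = 2·31 + 3·87 + 3·32 + 4·88 + 1·77 + 2·46 = 62 + 261 + 96 + 352 + 77 + 92 = 940; overall_A = 940/15 = 62.6667.
Version B weighted sum = 2·9 + 3·76 + 3·44 + 4·60 + 1·83 + 2·72 = 18 + 228 + 132 + 240 + 83 + 144 = 845; overall_B = 845/15 = 56.3333.
Difference = 62.6667 − 56.3333 = 6.3334 ≈ 6.3.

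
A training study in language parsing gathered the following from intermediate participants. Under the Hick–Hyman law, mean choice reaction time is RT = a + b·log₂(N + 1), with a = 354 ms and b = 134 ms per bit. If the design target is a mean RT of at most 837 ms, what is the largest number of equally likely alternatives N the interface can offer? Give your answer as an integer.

11

Set 354 + 134·log₂(N + 1) ≤ 837.
log₂(N + 1) ≤ (837 − 354) / 134 = 3.6045.
N + 1 ≤ 2^3.6045 = 12.1636.
N ≤ 11.1636, so the largest integer N is 11.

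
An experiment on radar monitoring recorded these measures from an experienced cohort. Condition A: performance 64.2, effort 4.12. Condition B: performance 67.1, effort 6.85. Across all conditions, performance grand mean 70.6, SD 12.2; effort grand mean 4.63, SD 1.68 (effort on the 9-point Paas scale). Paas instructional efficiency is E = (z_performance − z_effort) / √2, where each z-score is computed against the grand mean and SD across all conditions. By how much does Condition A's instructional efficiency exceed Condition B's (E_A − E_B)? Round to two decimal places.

Condition A: z_P = (64.2 − 70.6)/12.2 = -0.5246; z_E = (4.12 − 4.63)/1.68 = -0.3036; E_A = (-0.5246 − (-0.3036))/√2 = -0.1563.
Condition B: z_P = (67.1 − 70.6)/12.2 = -0.2869; z_E = (6.85 − 4.63)/1.68 = 1.3214; E_B = (-0.2869 − 1.3214)/√2 = -1.1372.
E_A − E_B = -0.1563 − (-1.1372) = 0.9809 ≈ 0.98.

0.98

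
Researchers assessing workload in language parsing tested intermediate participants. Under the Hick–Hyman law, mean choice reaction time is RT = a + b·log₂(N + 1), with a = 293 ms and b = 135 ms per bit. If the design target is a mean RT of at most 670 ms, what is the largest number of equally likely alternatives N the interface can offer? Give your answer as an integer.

5

Set 293 + 135·log₂(N + 1) ≤ 670.
log₂(N + 1) ≤ (670 − 293) / 135 = 2.7926.
N + 1 ≤ 2^2.7926 = 6.9288.
N ≤ 5.9288, so the largest integer N is 5.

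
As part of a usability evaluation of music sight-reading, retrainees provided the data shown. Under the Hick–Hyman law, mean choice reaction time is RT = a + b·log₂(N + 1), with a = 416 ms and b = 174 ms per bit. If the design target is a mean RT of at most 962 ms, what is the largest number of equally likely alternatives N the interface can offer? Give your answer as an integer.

Set 416 + 174·log₂(N + 1) ≤ 962.
log₂(N + 1) ≤ (962 − 416) / 174 = 3.1379.
N + 1 ≤ 2^3.1379 = 8.8024.
N ≤ 7.8024, so the largest integer N is 7.

7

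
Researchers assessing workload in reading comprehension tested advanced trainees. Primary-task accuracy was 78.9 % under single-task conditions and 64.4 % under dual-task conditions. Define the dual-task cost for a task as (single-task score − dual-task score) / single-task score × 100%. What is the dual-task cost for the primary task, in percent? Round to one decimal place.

18.4

Cost = (78.9 − 64.4) / 78.9 × 100%
     = 14.5000 / 78.9 × 100% = 18.3777%.
≈ 18.4%.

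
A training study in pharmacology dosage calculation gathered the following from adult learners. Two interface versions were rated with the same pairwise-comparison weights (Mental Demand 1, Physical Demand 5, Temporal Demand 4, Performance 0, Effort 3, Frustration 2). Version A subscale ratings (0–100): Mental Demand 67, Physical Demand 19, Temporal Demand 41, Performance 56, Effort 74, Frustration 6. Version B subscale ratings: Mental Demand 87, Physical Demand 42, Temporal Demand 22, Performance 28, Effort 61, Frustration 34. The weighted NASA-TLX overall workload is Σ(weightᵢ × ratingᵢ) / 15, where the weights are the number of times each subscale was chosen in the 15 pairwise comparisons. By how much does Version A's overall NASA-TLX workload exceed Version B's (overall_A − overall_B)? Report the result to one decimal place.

Version A weighted sum = 1·67 + 5·19 + 4·41 + 0·56 + 3·74 + 2·6 = 67 + 95 + 164 + 0 + 222 + 12 = 560; overall_A = 560/15 = 37.3333.
Version B weighted sum = 1·87 + 5·42 + 4·22 + 0·28 + 3·61 + 2·34 = 87 + 210 + 88 + 0 + 183 + 68 = 636; overall_B = 636/15 = 42.4000.
Difference = 37.3333 − 42.4000 = -5.0667 ≈ -5.1.

-5.1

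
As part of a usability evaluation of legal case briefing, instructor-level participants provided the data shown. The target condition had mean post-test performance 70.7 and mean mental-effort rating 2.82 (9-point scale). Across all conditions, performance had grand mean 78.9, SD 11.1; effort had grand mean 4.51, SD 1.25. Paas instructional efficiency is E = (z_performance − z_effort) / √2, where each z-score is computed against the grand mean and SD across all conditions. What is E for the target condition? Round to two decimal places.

z_performance = (70.7 − 78.9) / 11.1 = -8.2000 / 11.1 = -0.7387.
z_effort = (2.82 − 4.51) / 1.25 = -1.6900 / 1.25 = -1.3520.
z_P − z_E = -0.7387 − (-1.3520) = 0.6133.
E = 0.6133 / √2 = 0.6133 / 1.41421 = 0.4337 ≈ 0.43.

0.43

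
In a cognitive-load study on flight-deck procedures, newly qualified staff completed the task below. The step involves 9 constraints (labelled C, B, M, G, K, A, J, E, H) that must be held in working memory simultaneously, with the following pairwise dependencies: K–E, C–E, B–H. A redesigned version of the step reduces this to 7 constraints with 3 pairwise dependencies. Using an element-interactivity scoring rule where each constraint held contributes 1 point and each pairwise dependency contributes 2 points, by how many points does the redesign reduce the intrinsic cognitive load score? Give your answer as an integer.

2

Original: 9 × 1 + 3 × 2 = 9 + 6 = 15.
Redesigned: 7 × 1 + 3 × 2 = 7 + 6 = 13.
Reduction = 15 − 13 = 2.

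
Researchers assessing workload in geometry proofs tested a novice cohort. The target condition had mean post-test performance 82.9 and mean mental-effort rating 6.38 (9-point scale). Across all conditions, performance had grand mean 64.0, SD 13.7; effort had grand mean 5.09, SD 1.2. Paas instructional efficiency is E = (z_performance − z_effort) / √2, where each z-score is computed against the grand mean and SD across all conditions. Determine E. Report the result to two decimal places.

0.22

z_performance = (82.9 − 64.0) / 13.7 = 18.9000 / 13.7 = 1.3796.
z_effort = (6.38 − 5.09) / 1.2 = 1.2900 / 1.2 = 1.0750.
z_P − z_E = 1.3796 − 1.0750 = 0.3046.
E = 0.3046 / √2 = 0.3046 / 1.41421 = 0.2154 ≈ 0.22.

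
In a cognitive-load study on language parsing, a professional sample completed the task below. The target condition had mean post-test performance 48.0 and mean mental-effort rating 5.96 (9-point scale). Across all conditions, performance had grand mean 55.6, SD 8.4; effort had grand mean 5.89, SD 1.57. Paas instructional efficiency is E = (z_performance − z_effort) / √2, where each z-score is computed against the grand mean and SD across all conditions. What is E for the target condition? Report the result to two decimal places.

z_performance = (48.0 − 55.6) / 8.4 = -7.6000 / 8.4 = -0.9048.
z_effort = (5.96 − 5.89) / 1.57 = 0.0700 / 1.57 = 0.0446.
z_P − z_E = -0.9048 − 0.0446 = -0.9494.
E = -0.9494 / √2 = -0.9494 / 1.41421 = -0.6713 ≈ -0.67.

-0.67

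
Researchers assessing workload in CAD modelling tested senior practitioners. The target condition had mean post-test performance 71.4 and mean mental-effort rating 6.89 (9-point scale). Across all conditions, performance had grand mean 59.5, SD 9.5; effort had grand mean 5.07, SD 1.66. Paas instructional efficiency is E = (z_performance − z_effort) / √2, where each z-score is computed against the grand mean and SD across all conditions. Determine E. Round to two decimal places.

0.11

z_performance = (71.4 − 59.5) / 9.5 = 11.9000 / 9.5 = 1.2526.
z_effort = (6.89 − 5.07) / 1.66 = 1.8200 / 1.66 = 1.0964.
z_P − z_E = 1.2526 − 1.0964 = 0.1562.
E = 0.1562 / √2 = 0.1562 / 1.41421 = 0.1105 ≈ 0.11.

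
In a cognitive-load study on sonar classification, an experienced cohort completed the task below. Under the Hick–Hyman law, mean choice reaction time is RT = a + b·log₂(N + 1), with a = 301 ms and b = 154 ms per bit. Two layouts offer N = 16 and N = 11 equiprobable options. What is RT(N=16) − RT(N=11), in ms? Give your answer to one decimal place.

RT(16) = 301 + 154·log₂(17) = 301 + 154·4.0875 = 930.4750 ms.
RT(11) = 301 + 154·log₂(12) = 301 + 154·3.5850 = 853.0900 ms.
Difference = 930.4750 − 853.0900 = 77.3850 ≈ 77.4 ms.

77.4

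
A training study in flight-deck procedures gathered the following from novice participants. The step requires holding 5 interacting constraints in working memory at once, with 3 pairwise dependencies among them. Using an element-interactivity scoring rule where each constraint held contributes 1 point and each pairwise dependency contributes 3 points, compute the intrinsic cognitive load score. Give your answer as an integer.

Element contribution: 5 × 1 = 5.
Interaction contribution: 3 × 3 = 9.
Intrinsic load = 5 + 9 = 14.

14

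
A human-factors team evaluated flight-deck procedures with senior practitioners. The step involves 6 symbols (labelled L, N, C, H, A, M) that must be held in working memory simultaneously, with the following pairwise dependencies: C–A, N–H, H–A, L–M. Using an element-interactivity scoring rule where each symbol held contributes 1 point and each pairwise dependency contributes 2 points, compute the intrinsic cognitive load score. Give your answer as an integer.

14

Count of symbols held simultaneously: 6.
Count of pairwise dependencies listed: 4.
Element contribution: 6 × 1 = 6.
Interaction contribution: 4 × 2 = 8.
Intrinsic load = 6 + 8 = 14.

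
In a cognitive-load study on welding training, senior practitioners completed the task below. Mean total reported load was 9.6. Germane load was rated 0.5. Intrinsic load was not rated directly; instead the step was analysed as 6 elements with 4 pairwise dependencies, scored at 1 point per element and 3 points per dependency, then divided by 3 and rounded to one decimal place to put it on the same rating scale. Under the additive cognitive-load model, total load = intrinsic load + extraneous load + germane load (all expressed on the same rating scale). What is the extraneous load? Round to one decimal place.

3.1

Intrinsic (element-interactivity): (6 × 1 + 4 × 3) / 3 = 18 / 3 = 6.0000 → 6.0.
extraneous load = total − intrinsic − germane
             = 9.6 − 6.0 − 0.5 = 3.1.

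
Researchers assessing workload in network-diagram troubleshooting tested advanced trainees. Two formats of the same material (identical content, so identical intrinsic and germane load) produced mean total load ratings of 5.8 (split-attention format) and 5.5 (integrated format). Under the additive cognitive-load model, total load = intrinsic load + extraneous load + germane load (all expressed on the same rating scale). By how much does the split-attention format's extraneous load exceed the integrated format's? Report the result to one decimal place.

0.3

Intrinsic and germane load are equal across formats, so the difference in total load equals the difference in extraneous load.
Extraneous-load difference = 5.8 − 5.5 = 0.3.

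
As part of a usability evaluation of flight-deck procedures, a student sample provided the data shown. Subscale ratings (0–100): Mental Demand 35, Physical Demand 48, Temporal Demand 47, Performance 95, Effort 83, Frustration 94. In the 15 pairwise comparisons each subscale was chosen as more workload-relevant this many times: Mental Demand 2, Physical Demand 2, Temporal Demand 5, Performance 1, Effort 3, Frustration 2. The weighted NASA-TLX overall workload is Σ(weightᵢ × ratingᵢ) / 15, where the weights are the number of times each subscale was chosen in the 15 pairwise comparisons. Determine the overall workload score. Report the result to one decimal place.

62.2

The tallies are the weights (they sum to 15).
Weighted sum = 2·35 + 2·48 + 5·47 + 1·95 + 3·83 + 2·94
            = 70 + 96 + 235 + 95 + 249 + 188 = 933.
Overall workload = 933 / 15 = 62.2000 ≈ 62.2.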